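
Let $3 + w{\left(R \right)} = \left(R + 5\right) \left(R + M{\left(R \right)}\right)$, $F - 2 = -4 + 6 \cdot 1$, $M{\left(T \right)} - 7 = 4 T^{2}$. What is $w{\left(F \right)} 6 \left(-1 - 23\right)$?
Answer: $-96768$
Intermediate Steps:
$M{\left(T \right)} = 7 + 4 T^{2}$
$F = 4$ ($F = 2 + \left(-4 + 6 \cdot 1\right) = 2 + \left(-4 + 6\right) = 2 + 2 = 4$)
$w{\left(R \right)} = -3 + \left(5 + R\right) \left(7 + R + 4 R^{2}\right)$ ($w{\left(R \right)} = -3 + \left(R + 5\right) \left(R + \left(7 + 4 R^{2}\right)\right) = -3 + \left(5 + R\right) \left(7 + R + 4 R^{2}\right)$)
$w{\left(F \right)} 6 \left(-1 - 23\right) = \left(32 + 4 \cdot 4^{3} + 12 \cdot 4 + 21 \cdot 4^{2}\right) 6 \left(-1 - 23\right) = \left(32 + 4 \cdot 64 + 48 + 21 \cdot 16\right) 6 \left(-24\right) = \left(32 + 256 + 48 + 336\right) 6 \left(-24\right) = 672 \cdot 6 \left(-24\right) = 4032 \left(-24\right) = -96768$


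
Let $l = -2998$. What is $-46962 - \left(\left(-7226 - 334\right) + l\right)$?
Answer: $-36404$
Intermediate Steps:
$-46962 - \left(\left(-7226 - 334\right) + l\right) = -46962 - \left(\left(-7226 - 334\right) - 2998\right) = -46962 - \left(-7560 - 2998\right) = -46962 - -10558 = -46962 + 10558 = -36404$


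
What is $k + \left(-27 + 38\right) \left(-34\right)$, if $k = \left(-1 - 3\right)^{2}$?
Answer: $-358$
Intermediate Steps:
$k = 16$ ($k = \left(-4\right)^{2} = 16$)
$k + \left(-27 + 38\right) \left(-34\right) = 16 + \left(-27 + 38\right) \left(-34\right) = 16 + 11 \left(-34\right) = 16 - 374 = -358$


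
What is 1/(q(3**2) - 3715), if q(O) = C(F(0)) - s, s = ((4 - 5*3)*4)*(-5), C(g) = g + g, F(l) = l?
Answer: -1/3935 ≈ -0.00025413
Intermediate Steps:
C(g) = 2*g
s = 220 (s = ((4 - 15)*4)*(-5) = -11*4*(-5) = -44*(-5) = 220)
q(O) = -220 (q(O) = 2*0 - 1*220 = 0 - 220 = -220)
1/(q(3**2) - 3715) = 1/(-220 - 3715) = 1/(-3935) = -1/3935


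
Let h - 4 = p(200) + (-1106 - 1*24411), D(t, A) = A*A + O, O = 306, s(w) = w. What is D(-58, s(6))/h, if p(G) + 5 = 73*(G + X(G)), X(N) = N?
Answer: 171/1841 ≈ 0.092884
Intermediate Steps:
p(G) = -5 + 146*G (p(G) = -5 + 73*(G + G) = -5 + 73*(2*G) = -5 + 146*G)
D(t, A) = 306 + A**2 (D(t, A) = A*A + 306 = A**2 + 306 = 306 + A**2)
h = 3682 (h = 4 + ((-5 + 146*200) + (-1106 - 1*24411)) = 4 + ((-5 + 29200) + (-1106 - 24411)) = 4 + (29195 - 25517) = 4 + 3678 = 3682)
D(-58, s(6))/h = (306 + 6**2)/3682 = (306 + 36)*(1/3682) = 342*(1/3682) = 171/1841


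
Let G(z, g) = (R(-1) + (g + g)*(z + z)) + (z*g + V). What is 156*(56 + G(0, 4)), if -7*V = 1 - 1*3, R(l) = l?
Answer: 60372/7 ≈ 8624.6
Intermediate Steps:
V = 2/7 (V = -(1 - 1*3)/7 = -(1 - 3)/7 = -1/7*(-2) = 2/7 ≈ 0.28571)
G(z, g) = -5/7 + 5*g*z (G(z, g) = (-1 + (g + g)*(z + z)) + (z*g + 2/7) = (-1 + (2*g)*(2*z)) + (g*z + 2/7) = (-1 + 4*g*z) + (2/7 + g*z) = -5/7 + 5*g*z)
156*(56 + G(0, 4)) = 156*(56 + (-5/7 + 5*4*0)) = 156*(56 + (-5/7 + 0)) = 156*(56 - 5/7) = 156*(387/7) = 60372/7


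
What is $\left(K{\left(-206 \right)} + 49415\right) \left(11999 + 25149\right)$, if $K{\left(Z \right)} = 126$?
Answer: $1840349068$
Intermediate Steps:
$\left(K{\left(-206 \right)} + 49415\right) \left(11999 + 25149\right) = \left(126 + 49415\right) \left(11999 + 25149\right) = 49541 \cdot 37148 = 1840349068$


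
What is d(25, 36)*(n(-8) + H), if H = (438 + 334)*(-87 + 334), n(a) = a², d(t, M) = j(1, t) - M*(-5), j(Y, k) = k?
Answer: 39103340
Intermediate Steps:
d(t, M) = t + 5*M (d(t, M) = t - M*(-5) = t - (-5)*M = t + 5*M)
H = 190684 (H = 772*247 = 190684)
d(25, 36)*(n(-8) + H) = (25 + 5*36)*((-8)² + 190684) = (25 + 180)*(64 + 190684) = 205*190748 = 39103340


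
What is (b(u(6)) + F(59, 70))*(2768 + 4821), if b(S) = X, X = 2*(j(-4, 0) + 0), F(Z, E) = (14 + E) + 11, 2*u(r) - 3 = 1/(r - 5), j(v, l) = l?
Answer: 720955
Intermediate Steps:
u(r) = 3/2 + 1/(2*(-5 + r)) (u(r) = 3/2 + 1/(2*(r - 5)) = 3/2 + 1/(2*(-5 + r)))
F(Z, E) = 25 + E
X = 0 (X = 2*(0 + 0) = 2*0 = 0)
b(S) = 0
(b(u(6)) + F(59, 70))*(2768 + 4821) = (0 + (25 + 70))*(2768 + 4821) = (0 + 95)*7589 = 95*7589 = 720955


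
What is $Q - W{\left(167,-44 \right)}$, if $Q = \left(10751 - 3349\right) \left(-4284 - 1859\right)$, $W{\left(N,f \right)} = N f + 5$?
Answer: $-45463143$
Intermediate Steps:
$W{\left(N,f \right)} = 5 + N f$
$Q = -45470486$ ($Q = 7402 \left(-6143\right) = -45470486$)
$Q - W{\left(167,-44 \right)} = -45470486 - \left(5 + 167 \left(-44\right)\right) = -45470486 - \left(5 - 7348\right) = -45470486 - -7343 = -45470486 + 7343 = -45463143$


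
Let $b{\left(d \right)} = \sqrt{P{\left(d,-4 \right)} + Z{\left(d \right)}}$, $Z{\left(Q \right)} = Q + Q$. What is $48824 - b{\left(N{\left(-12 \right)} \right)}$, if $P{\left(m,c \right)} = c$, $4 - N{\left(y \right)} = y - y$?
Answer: $48822$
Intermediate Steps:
$N{\left(y \right)} = 4$ ($N{\left(y \right)} = 4 - \left(y - y\right) = 4 - 0 = 4 + 0 = 4$)
$Z{\left(Q \right)} = 2 Q$
$b{\left(d \right)} = \sqrt{-4 + 2 d}$
$48824 - b{\left(N{\left(-12 \right)} \right)} = 48824 - \sqrt{-4 + 2 \cdot 4} = 48824 - \sqrt{-4 + 8} = 48824 - \sqrt{4} = 48824 - 2 = 48822$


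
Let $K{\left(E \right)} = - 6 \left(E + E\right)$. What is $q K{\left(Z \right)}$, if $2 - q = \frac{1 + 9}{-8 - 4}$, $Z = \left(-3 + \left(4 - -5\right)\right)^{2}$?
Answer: $-1224$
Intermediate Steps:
$Z = 36$ ($Z = \left(-3 + \left(4 + 5\right)\right)^{2} = \left(-3 + 9\right)^{2} = 6^{2} = 36$)
$K{\left(E \right)} = - 12 E$ ($K{\left(E \right)} = - 6 \cdot 2 E = - 12 E$)
$q = \frac{17}{6}$ ($q = 2 - \frac{1 + 9}{-8 - 4} = 2 - \frac{10}{-12} = 2 - 10 \left(- \frac{1}{12}\right) = 2 - - \frac{5}{6} = 2 + \frac{5}{6} = \frac{17}{6} \approx 2.8333$)
$q K{\left(Z \right)} = \frac{17 \left(\left(-12\right) 36\right)}{6} = \frac{17}{6} \left(-432\right) = -1224$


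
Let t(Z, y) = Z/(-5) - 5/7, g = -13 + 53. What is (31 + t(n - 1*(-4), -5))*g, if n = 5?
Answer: 7976/7 ≈ 1139.4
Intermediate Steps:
g = 40
t(Z, y) = -5/7 - Z/5 (t(Z, y) = Z*(-1/5) - 5*1/7 = -Z/5 - 5/7 = -5/7 - Z/5)
(31 + t(n - 1*(-4), -5))*g = (31 + (-5/7 - (5 - 1*(-4))/5))*40 = (31 + (-5/7 - (5 + 4)/5))*40 = (31 + (-5/7 - 1/5*9))*40 = (31 + (-5/7 - 9/5))*40 = (31 - 88/35)*40 = (997/35)*40 = 7976/7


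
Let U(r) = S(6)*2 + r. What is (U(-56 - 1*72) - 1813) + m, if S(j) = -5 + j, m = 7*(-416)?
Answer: -4851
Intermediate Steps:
m = -2912
U(r) = 2 + r (U(r) = (-5 + 6)*2 + r = 1*2 + r = 2 + r)
(U(-56 - 1*72) - 1813) + m = ((2 + (-56 - 1*72)) - 1813) - 2912 = ((2 + (-56 - 72)) - 1813) - 2912 = ((2 - 128) - 1813) - 2912 = (-126 - 1813) - 2912 = -1939 - 2912 = -4851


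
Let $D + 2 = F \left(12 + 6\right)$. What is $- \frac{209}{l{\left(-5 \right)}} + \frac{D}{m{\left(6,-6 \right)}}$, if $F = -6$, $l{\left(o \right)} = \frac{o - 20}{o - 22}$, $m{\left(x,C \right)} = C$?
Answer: $- \frac{15554}{75} \approx -207.39$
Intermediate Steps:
$l{\left(o \right)} = \frac{-20 + o}{-22 + o}$
$D = -110$ ($D = -2 - 6 \left(12 + 6\right) = -2 - 108 = -110$)
$- \frac{209}{l{\left(-5 \right)}} + \frac{D}{m{\left(6,-6 \right)}} = - \frac{209}{\frac{1}{-22 - 5} \left(-20 - 5\right)} - \frac{110}{-6} = - \frac{209}{\frac{1}{-27} \left(-25\right)} - - \frac{55}{3} = - \frac{209}{\left(- \frac{1}{27}\right) \left(-25\right)} + \frac{55}{3} = - \frac{209}{\frac{25}{27}} + \frac{55}{3} = \left(-209\right) \frac{27}{25} + \frac{55}{3} = - \frac{5643}{25} + \frac{55}{3} = - \frac{15554}{75}$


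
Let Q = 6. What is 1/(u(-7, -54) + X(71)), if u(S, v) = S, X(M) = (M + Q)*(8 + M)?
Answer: 1/6076 ≈ 0.00016458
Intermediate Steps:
X(M) = (6 + M)*(8 + M) (X(M) = (M + 6)*(8 + M) = (6 + M)*(8 + M))
1/(u(-7, -54) + X(71)) = 1/(-7 + (48 + 71**2 + 14*71)) = 1/(-7 + (48 + 5041 + 994)) = 1/(-7 + 6083) = 1/6076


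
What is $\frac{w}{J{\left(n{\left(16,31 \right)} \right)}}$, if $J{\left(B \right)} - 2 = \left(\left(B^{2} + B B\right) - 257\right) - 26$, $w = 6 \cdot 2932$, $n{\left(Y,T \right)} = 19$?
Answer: $\frac{5864}{147} \approx 39.891$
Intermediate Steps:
$w = 17592$
$J{\left(B \right)} = -281 + 2 B^{2}$ ($J{\left(B \right)} = 2 - \left(283 - B^{2} - B B\right) = 2 + \left(\left(\left(B^{2} + B^{2}\right) - 257\right) - 26\right) = 2 + \left(\left(2 B^{2} - 257\right) - 26\right) = 2 + \left(\left(-257 + 2 B^{2}\right) - 26\right) = 2 + \left(-283 + 2 B^{2}\right) = -281 + 2 B^{2}$)
$\frac{w}{J{\left(n{\left(16,31 \right)} \right)}} = \frac{17592}{-281 + 2 \cdot 19^{2}} = \frac{17592}{-281 + 2 \cdot 361} = \frac{17592}{-281 + 722} = \frac{17592}{441} = 17592 \cdot \frac{1}{441} = \frac{5864}{147}$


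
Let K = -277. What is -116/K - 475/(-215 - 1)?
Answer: 156631/59832 ≈ 2.6178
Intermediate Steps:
-116/K - 475/(-215 - 1) = -116/(-277) - 475/(-215 - 1) = -116*(-1/277) - 475/(-216) = 116/277 - 475*(-1/216) = 116/277 + 475/216 = 156631/59832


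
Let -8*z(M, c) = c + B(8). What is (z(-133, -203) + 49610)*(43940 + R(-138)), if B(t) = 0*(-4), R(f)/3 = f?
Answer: 8641717329/4 ≈ 2.1604e+9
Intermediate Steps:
R(f) = 3*f
B(t) = 0
z(M, c) = -c/8 (z(M, c) = -(c + 0)/8 = -c/8)
(z(-133, -203) + 49610)*(43940 + R(-138)) = (-⅛*(-203) + 49610)*(43940 + 3*(-138)) = (203/8 + 49610)*(43940 - 414) = (397083/8)*43526 = 8641717329/4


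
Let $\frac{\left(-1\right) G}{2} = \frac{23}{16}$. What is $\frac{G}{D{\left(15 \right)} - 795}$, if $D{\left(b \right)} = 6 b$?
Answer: $\frac{23}{5640} \approx 0.004078$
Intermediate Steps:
$G = - \frac{23}{8}$ ($G = - 2 \cdot \frac{23}{16} = - 2 \cdot 23 \cdot \frac{1}{16} = \left(-2\right) \frac{23}{16} = - \frac{23}{8} \approx -2.875$)
$\frac{G}{D{\left(15 \right)} - 795} = - \frac{23}{8 \left(6 \cdot 15 - 795\right)} = - \frac{23}{8 \left(90 - 795\right)} = - \frac{23}{8 \left(-705\right)} = \left(- \frac{23}{8}\right) \left(- \frac{1}{705}\right) = \frac{23}{5640}$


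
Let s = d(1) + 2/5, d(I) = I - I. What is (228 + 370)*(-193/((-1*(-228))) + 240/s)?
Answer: 40845493/114 ≈ 3.5829e+5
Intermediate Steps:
d(I) = 0
s = ⅖ (s = 0 + 2/5 = 0 + 2*(⅕) = 0 + ⅖ = ⅖ ≈ 0.40000)
(228 + 370)*(-193/((-1*(-228))) + 240/s) = (228 + 370)*(-193/((-1*(-228))) + 240/(⅖)) = 598*(-193/228 + 240*(5/2)) = 598*(-193*1/228 + 600) = 598*(-193/228 + 600) = 598*(136607/228) = 40845493/114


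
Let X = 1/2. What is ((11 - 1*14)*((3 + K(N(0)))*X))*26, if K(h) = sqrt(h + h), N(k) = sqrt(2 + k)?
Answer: -117 - 39*2**(3/4) ≈ -182.59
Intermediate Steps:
X = 1/2 ≈ 0.50000
K(h) = sqrt(2)*sqrt(h) (K(h) = sqrt(2*h) = sqrt(2)*sqrt(h))
((11 - 1*14)*((3 + K(N(0)))*X))*26 = ((11 - 1*14)*((3 + sqrt(2)*sqrt(sqrt(2 + 0)))*(1/2)))*26 = ((11 - 14)*((3 + sqrt(2)*sqrt(sqrt(2)))*(1/2)))*26 = -3*(3 + sqrt(2)*2**(1/4))/2*26 = -3*(3 + 2**(3/4))/2*26 = -3*(3/2 + 2**(3/4)/2)*26 = (-9/2 - 3*2**(3/4)/2)*26 = -117 - 39*2**(3/4)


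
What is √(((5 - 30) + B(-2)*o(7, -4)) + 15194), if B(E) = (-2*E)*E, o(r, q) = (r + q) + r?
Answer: √15089 ≈ 122.84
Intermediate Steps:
o(r, q) = q + 2*r (o(r, q) = (q + r) + r = q + 2*r)
B(E) = -2*E²
√(((5 - 30) + B(-2)*o(7, -4)) + 15194) = √(((5 - 30) + (-2*(-2)²)*(-4 + 2*7)) + 15194) = √((-25 + (-2*4)*(-4 + 14)) + 15194) = √((-25 - 8*10) + 15194) = √((-25 - 80) + 15194) = √(-105 + 15194) = √15089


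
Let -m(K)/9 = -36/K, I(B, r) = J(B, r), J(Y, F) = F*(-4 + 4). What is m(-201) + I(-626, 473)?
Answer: -108/67 ≈ -1.6119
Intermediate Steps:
J(Y, F) = 0 (J(Y, F) = F*0 = 0)
I(B, r) = 0
m(K) = 324/K (m(K) = -(-324)/K = 324/K)
m(-201) + I(-626, 473) = 324/(-201) + 0 = 324*(-1/201) + 0 = -108/67 + 0 = -108/67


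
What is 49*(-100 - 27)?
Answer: -6223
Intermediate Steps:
49*(-100 - 27) = 49*(-127) = -6223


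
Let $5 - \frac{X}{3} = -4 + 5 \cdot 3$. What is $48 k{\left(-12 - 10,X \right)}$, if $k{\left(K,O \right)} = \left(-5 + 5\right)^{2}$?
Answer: $0$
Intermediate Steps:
$X = -18$ ($X = 15 - 3 \left(-4 + 5 \cdot 3\right) = 15 - 3 \left(-4 + 15\right) = 15 - 33 = -18$)
$k{\left(K,O \right)} = 0$ ($k{\left(K,O \right)} = 0^{2} = 0$)
$48 k{\left(-12 - 10,X \right)} = 48 \cdot 0 = 0$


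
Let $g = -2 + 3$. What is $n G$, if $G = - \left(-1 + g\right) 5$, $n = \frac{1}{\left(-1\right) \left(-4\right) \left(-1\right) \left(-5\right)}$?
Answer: $0$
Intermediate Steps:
$g = 1$
$n = \frac{1}{20}$ ($n = \frac{1}{\left(-1\right) 4 \left(-5\right)} = \frac{1}{\left(-1\right) \left(-20\right)} = \frac{1}{20} \approx 0.05$)
$G = 0$ ($G = - \left(-1 + 1\right) 5 = - 0 \cdot 5 = \left(-1\right) 0 = 0$)
$n G = \frac{1}{20} \cdot 0 = 0$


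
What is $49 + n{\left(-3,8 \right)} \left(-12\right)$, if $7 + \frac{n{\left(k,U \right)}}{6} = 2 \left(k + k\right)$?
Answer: $1417$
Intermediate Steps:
$n{\left(k,U \right)} = -42 + 24 k$ ($n{\left(k,U \right)} = -42 + 6 \cdot 2 \left(k + k\right) = -42 + 6 \cdot 2 \cdot 2 k = -42 + 6 \cdot 4 k = -42 + 24 k$)
$49 + n{\left(-3,8 \right)} \left(-12\right) = 49 + \left(-42 + 24 \left(-3\right)\right) \left(-12\right) = 49 + \left(-42 - 72\right) \left(-12\right) = 49 - -1368 = 49 + 1368 = 1417$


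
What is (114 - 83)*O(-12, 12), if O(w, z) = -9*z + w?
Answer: -3720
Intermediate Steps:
O(w, z) = w - 9*z
(114 - 83)*O(-12, 12) = (114 - 83)*(-12 - 9*12) = 31*(-12 - 108) = 31*(-120) = -3720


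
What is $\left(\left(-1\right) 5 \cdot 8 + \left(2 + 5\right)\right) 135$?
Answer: $-4455$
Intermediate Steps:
$\left(\left(-1\right) 5 \cdot 8 + \left(2 + 5\right)\right) 135 = \left(\left(-5\right) 8 + 7\right) 135 = \left(-40 + 7\right) 135 = \left(-33\right) 135 = -4455$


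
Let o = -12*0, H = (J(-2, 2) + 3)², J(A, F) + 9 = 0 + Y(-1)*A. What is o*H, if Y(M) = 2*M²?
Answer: 0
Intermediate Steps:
J(A, F) = -9 + 2*A (J(A, F) = -9 + (0 + (2*(-1)²)*A) = -9 + (0 + (2*1)*A) = -9 + (0 + 2*A) = -9 + 2*A)
H = 100 (H = ((-9 + 2*(-2)) + 3)² = ((-9 - 4) + 3)² = (-13 + 3)² = (-10)² = 100)
o = 0
o*H = 0*100 = 0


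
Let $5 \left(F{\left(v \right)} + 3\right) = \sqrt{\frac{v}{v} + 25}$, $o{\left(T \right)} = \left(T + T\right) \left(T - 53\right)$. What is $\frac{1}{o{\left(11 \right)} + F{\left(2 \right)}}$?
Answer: $- \frac{23175}{21483199} - \frac{5 \sqrt{26}}{21483199} \approx -0.0010799$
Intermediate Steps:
$o{\left(T \right)} = 2 T \left(-53 + T\right)$
$F{\left(v \right)} = -3 + \frac{\sqrt{26}}{5}$ ($F{\left(v \right)} = -3 + \frac{\sqrt{\frac{v}{v} + 25}}{5} = -3 + \frac{\sqrt{1 + 25}}{5} = -3 + \frac{\sqrt{26}}{5}$)
$\frac{1}{o{\left(11 \right)} + F{\left(2 \right)}} = \frac{1}{2 \cdot 11 \left(-53 + 11\right) - \left(3 - \frac{\sqrt{26}}{5}\right)} = \frac{1}{2 \cdot 11 \left(-42\right) - \left(3 - \frac{\sqrt{26}}{5}\right)} = \frac{1}{-924 - \left(3 - \frac{\sqrt{26}}{5}\right)} = \frac{1}{-927 + \frac{\sqrt{26}}{5}}$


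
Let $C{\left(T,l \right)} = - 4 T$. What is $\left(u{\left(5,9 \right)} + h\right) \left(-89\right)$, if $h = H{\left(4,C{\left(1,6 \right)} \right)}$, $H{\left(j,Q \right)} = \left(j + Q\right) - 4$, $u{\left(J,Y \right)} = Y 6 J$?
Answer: $-23674$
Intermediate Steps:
$u{\left(J,Y \right)} = 6 J Y$ ($u{\left(J,Y \right)} = 6 Y J = 6 J Y$)
$H{\left(j,Q \right)} = -4 + Q + j$ ($H{\left(j,Q \right)} = \left(Q + j\right) - 4 = -4 + Q + j$)
$h = -4$ ($h = -4 - 4 + 4 = -4$)
$\left(u{\left(5,9 \right)} + h\right) \left(-89\right) = \left(6 \cdot 5 \cdot 9 - 4\right) \left(-89\right) = \left(270 - 4\right) \left(-89\right) = 266 \left(-89\right) = -23674$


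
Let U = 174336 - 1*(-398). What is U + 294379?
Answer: 469113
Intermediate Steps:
U = 174734 (U = 174336 + 398 = 174734)
U + 294379 = 174734 + 294379 = 469113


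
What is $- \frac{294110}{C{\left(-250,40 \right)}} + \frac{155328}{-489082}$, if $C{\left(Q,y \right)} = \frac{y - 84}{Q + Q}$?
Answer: $- \frac{817295003914}{244541} \approx -3.3422 \cdot 10^{6}$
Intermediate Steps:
$C{\left(Q,y \right)} = \frac{-84 + y}{2 Q}$
$- \frac{294110}{C{\left(-250,40 \right)}} + \frac{155328}{-489082} = - \frac{294110}{\frac{1}{2} \frac{1}{-250} \left(-84 + 40\right)} + \frac{155328}{-489082} = - \frac{294110}{\frac{1}{2} \left(- \frac{1}{250}\right) \left(-44\right)} + 155328 \left(- \frac{1}{489082}\right) = - \frac{294110}{\frac{11}{125}} - \frac{77664}{244541} = \left(-294110\right) \frac{125}{11} - \frac{77664}{244541} = - \frac{36763750}{11} - \frac{77664}{244541} = - \frac{817295003914}{244541}$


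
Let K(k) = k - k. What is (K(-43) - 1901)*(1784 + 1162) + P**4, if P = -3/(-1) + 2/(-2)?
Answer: -5600330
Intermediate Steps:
K(k) = 0
P = 2 (P = -3*(-1) + 2*(-1/2) = 3 - 1 = 2)
(K(-43) - 1901)*(1784 + 1162) + P**4 = (0 - 1901)*(1784 + 1162) + 2**4 = -1901*2946 + 16 = -5600346 + 16 = -5600330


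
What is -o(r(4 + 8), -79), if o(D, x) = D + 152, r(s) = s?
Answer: -164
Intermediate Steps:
o(D, x) = 152 + D
-o(r(4 + 8), -79) = -(152 + (4 + 8)) = -(152 + 12) = -1*164 = -164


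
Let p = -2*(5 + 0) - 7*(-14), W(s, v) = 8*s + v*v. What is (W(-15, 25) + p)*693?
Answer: 410949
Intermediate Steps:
W(s, v) = v² + 8*s (W(s, v) = 8*s + v² = v² + 8*s)
p = 88 (p = -2*5 + 98 = -10 + 98 = 88)
(W(-15, 25) + p)*693 = ((25² + 8*(-15)) + 88)*693 = ((625 - 120) + 88)*693 = (505 + 88)*693 = 593*693 = 410949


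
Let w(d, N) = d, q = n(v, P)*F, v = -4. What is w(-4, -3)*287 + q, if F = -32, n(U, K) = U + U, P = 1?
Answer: -892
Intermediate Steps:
n(U, K) = 2*U
q = 256 (q = (2*(-4))*(-32) = -8*(-32) = 256)
w(-4, -3)*287 + q = -4*287 + 256 = -1148 + 256 = -892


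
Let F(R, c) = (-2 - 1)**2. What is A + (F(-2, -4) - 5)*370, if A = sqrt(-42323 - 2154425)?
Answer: 1480 + 2*I*sqrt(549187) ≈ 1480.0 + 1482.1*I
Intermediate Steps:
F(R, c) = 9 (F(R, c) = (-3)**2 = 9)
A = 2*I*sqrt(549187) (A = sqrt(-2196748) = 2*I*sqrt(549187) ≈ 1482.1*I)
A + (F(-2, -4) - 5)*370 = 2*I*sqrt(549187) + (9 - 5)*370 = 2*I*sqrt(549187) + 4*370 = 2*I*sqrt(549187) + 1480 = 1480 + 2*I*sqrt(549187)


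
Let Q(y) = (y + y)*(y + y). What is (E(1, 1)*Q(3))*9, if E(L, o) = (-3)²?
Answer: 2916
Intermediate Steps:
E(L, o) = 9
Q(y) = 4*y² (Q(y) = (2*y)*(2*y) = 4*y²)
(E(1, 1)*Q(3))*9 = (9*(4*3²))*9 = (9*(4*9))*9 = (9*36)*9 = 324*9 = 2916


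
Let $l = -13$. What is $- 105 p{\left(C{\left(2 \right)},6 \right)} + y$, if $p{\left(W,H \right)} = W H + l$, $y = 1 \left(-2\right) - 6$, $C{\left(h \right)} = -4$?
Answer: $3877$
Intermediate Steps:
$y = -8$ ($y = -2 - 6 = -8$)
$p{\left(W,H \right)} = -13 + H W$ ($p{\left(W,H \right)} = W H - 13 = H W - 13 = -13 + H W$)
$- 105 p{\left(C{\left(2 \right)},6 \right)} + y = - 105 \left(-13 + 6 \left(-4\right)\right) - 8 = - 105 \left(-13 - 24\right) - 8 = \left(-105\right) \left(-37\right) - 8 = 3885 - 8 = 3877$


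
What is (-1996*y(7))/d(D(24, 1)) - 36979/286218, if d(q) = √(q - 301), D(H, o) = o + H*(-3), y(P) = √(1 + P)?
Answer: -36979/286218 + 1996*I*√186/93 ≈ -0.1292 + 292.71*I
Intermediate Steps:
D(H, o) = o - 3*H
d(q) = √(-301 + q)
(-1996*y(7))/d(D(24, 1)) - 36979/286218 = (-1996*√(1 + 7))/(√(-301 + (1 - 3*24))) - 36979/286218 = (-3992*√2)/(√(-301 + (1 - 72))) - 36979*1/286218 = (-3992*√2)/(√(-301 - 71)) - 36979/286218 = (-3992*√2)/(√(-372)) - 36979/286218 = (-3992*√2)/((2*I*√93)) - 36979/286218 = (-3992*√2)*(-I*√93/186) - 36979/286218 = 1996*I*√186/93 - 36979/286218 = -36979/286218 + 1996*I*√186/93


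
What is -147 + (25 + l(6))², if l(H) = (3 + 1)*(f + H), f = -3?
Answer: 1222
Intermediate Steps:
l(H) = -12 + 4*H (l(H) = (3 + 1)*(-3 + H) = 4*(-3 + H) = -12 + 4*H)
-147 + (25 + l(6))² = -147 + (25 + (-12 + 4*6))² = -147 + (25 + (-12 + 24))² = -147 + (25 + 12)² = -147 + 37² = -147 + 1369 = 1222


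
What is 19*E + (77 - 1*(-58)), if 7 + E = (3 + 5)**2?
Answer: 1218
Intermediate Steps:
E = 57 (E = -7 + (3 + 5)**2 = -7 + 8**2 = -7 + 64 = 57)
19*E + (77 - 1*(-58)) = 19*57 + (77 - 1*(-58)) = 1083 + (77 + 58) = 1083 + 135 = 1218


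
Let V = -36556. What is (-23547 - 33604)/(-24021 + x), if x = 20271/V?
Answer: 2089211956/878131947 ≈ 2.3792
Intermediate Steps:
x = -20271/36556 (x = 20271/(-36556) = 20271*(-1/36556) = -20271/36556 ≈ -0.55452)
(-23547 - 33604)/(-24021 + x) = (-23547 - 33604)/(-24021 - 20271/36556) = -57151/(-878131947/36556) = -57151*(-36556/878131947) = 2089211956/878131947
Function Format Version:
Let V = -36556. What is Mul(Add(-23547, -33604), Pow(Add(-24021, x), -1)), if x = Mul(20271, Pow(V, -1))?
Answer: Rational(2089211956, 878131947) ≈ 2.3792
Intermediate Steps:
x = Rational(-20271, 36556) (x = Mul(20271, Pow(-36556, -1)) = Mul(20271, Rational(-1, 36556)) = Rational(-20271, 36556) ≈ -0.55452)
Mul(Add(-23547, -33604), Pow(Add(-24021, x), -1)) = Mul(Add(-23547, -33604), Pow(Add(-24021, Rational(-20271, 36556)), -1)) = Mul(-57151, Pow(Rational(-878131947, 36556), -1)) = Mul(-57151, Rational(-36556, 878131947)) = Rational(2089211956, 878131947)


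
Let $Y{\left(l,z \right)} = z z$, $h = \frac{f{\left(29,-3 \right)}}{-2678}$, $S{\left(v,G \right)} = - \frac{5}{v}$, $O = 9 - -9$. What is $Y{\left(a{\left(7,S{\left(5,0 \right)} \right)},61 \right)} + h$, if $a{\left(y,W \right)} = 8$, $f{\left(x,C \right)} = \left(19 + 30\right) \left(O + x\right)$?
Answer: $\frac{9962535}{2678} \approx 3720.1$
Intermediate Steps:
$O = 18$ ($O = 9 + 9 = 18$)
$f{\left(x,C \right)} = 882 + 49 x$ ($f{\left(x,C \right)} = \left(19 + 30\right) \left(18 + x\right) = 49 \left(18 + x\right) = 882 + 49 x$)
$h = - \frac{2303}{2678}$ ($h = \frac{882 + 49 \cdot 29}{-2678} = \left(882 + 1421\right) \left(- \frac{1}{2678}\right) = 2303 \left(- \frac{1}{2678}\right) = - \frac{2303}{2678} \approx -0.85997$)
$Y{\left(l,z \right)} = z^{2}$
$Y{\left(a{\left(7,S{\left(5,0 \right)} \right)},61 \right)} + h = 61^{2} - \frac{2303}{2678} = 3721 - \frac{2303}{2678} = \frac{9962535}{2678}$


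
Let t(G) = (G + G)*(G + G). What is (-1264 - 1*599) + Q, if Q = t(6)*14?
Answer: 153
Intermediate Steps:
t(G) = 4*G**2 (t(G) = (2*G)*(2*G) = 4*G**2)
Q = 2016 (Q = (4*6**2)*14 = (4*36)*14 = 144*14 = 2016)
(-1264 - 1*599) + Q = (-1264 - 1*599) + 2016 = (-1264 - 599) + 2016 = -1863 + 2016 = 153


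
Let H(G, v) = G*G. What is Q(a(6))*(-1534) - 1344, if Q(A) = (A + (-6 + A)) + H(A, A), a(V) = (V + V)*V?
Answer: -8165292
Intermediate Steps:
H(G, v) = G**2
a(V) = 2*V**2 (a(V) = (2*V)*V = 2*V**2)
Q(A) = -6 + A**2 + 2*A (Q(A) = (A + (-6 + A)) + A**2 = (-6 + 2*A) + A**2 = -6 + A**2 + 2*A)
Q(a(6))*(-1534) - 1344 = (-6 + (2*6**2)**2 + 2*(2*6**2))*(-1534) - 1344 = (-6 + (2*36)**2 + 2*(2*36))*(-1534) - 1344 = (-6 + 72**2 + 2*72)*(-1534) - 1344 = (-6 + 5184 + 144)*(-1534) - 1344 = 5322*(-1534) - 1344 = -8163948 - 1344 = -8165292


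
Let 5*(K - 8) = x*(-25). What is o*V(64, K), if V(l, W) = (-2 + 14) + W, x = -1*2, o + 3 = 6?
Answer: 90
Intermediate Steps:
o = 3 (o = -3 + 6 = 3)
x = -2
K = 18 (K = 8 + (-2*(-25))/5 = 8 + (1/5)*50 = 8 + 10 = 18)
V(l, W) = 12 + W
o*V(64, K) = 3*(12 + 18) = 3*30 = 90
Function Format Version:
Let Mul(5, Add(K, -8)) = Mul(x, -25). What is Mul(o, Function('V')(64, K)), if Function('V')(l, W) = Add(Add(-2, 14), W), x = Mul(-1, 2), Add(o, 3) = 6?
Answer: 90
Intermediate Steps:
o = 3 (o = Add(-3, 6) = 3)
x = -2
K = 18 (K = Add(8, Mul(Rational(1, 5), Mul(-2, -25))) = Add(8, Mul(Rational(1, 5), 50)) = Add(8, 10) = 18)
Function('V')(l, W) = Add(12, W)
Mul(o, Function('V')(64, K)) = Mul(3, Add(12, 18)) = Mul(3, 30) = 90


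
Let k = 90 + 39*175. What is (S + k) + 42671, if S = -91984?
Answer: -42398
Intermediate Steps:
k = 6915 (k = 90 + 6825 = 6915)
(S + k) + 42671 = (-91984 + 6915) + 42671 = -85069 + 42671 = -42398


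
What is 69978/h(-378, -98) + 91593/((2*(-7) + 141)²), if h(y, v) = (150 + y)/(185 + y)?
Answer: 36309198245/612902 ≈ 59241.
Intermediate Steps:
h(y, v) = (150 + y)/(185 + y)
69978/h(-378, -98) + 91593/((2*(-7) + 141)²) = 69978/(((150 - 378)/(185 - 378))) + 91593/((2*(-7) + 141)²) = 69978/((-228/(-193))) + 91593/((-14 + 141)²) = 69978/((-1/193*(-228))) + 91593/(127²) = 69978/(228/193) + 91593/16129 = 69978*(193/228) + 91593*(1/16129) = 2250959/38 + 91593/16129 = 36309198245/612902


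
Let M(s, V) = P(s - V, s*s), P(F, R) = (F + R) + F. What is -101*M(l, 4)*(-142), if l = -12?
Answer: 1606304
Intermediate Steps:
P(F, R) = R + 2*F
M(s, V) = s**2 - 2*V + 2*s (M(s, V) = s*s + 2*(s - V) = s**2 + (-2*V + 2*s) = s**2 - 2*V + 2*s)
-101*M(l, 4)*(-142) = -101*((-12)**2 - 2*4 + 2*(-12))*(-142) = -101*(144 - 8 - 24)*(-142) = -101*112*(-142) = -11312*(-142) = 1606304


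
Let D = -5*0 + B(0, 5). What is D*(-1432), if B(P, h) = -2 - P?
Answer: 2864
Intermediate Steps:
D = -2 (D = -5*0 + (-2 - 1*0) = 0 + (-2 + 0) = 0 - 2 = -2)
D*(-1432) = -2*(-1432) = 2864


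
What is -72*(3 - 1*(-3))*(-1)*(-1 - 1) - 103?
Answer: -967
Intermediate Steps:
-72*(3 - 1*(-3))*(-1)*(-1 - 1) - 103 = -72*(3 + 3)*(-1)*(-2) - 103 = -72*6*(-1)*(-2) - 103 = -(-432)*(-2) - 103 = -72*12 - 103 = -864 - 103 = -967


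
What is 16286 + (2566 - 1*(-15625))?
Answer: 34477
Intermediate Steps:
16286 + (2566 - 1*(-15625)) = 16286 + (2566 + 15625) = 16286 + 18191 = 34477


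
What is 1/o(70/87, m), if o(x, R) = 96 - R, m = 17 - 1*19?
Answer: 1/98 ≈ 0.010204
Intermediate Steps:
m = -2 (m = 17 - 19 = -2)
1/o(70/87, m) = 1/(96 - 1*(-2)) = 1/(96 + 2) = 1/98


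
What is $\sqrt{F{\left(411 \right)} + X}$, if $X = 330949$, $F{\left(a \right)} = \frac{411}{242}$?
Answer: $\frac{\sqrt{160180138}}{22} \approx 575.28$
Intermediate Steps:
$F{\left(a \right)} = \frac{411}{242}$ ($F{\left(a \right)} = 411 \cdot \frac{1}{242} = \frac{411}{242}$)
$\sqrt{F{\left(411 \right)} + X} = \sqrt{\frac{411}{242} + 330949} = \sqrt{\frac{80090069}{242}} = \frac{\sqrt{160180138}}{22}$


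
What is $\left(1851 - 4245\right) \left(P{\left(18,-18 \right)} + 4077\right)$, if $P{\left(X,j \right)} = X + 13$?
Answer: $-9834552$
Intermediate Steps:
$P{\left(X,j \right)} = 13 + X$
$\left(1851 - 4245\right) \left(P{\left(18,-18 \right)} + 4077\right) = \left(1851 - 4245\right) \left(\left(13 + 18\right) + 4077\right) = - 2394 \left(31 + 4077\right) = \left(-2394\right) 4108 = -9834552$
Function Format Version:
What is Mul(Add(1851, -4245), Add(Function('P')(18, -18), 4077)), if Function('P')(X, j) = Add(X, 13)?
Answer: -9834552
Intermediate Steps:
Function('P')(X, j) = Add(13, X)
Mul(Add(1851, -4245), Add(Function('P')(18, -18), 4077)) = Mul(Add(1851, -4245), Add(Add(13, 18), 4077)) = Mul(-2394, Add(31, 4077)) = Mul(-2394, 4108) = -9834552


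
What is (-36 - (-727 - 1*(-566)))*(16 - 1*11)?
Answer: 625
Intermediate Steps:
(-36 - (-727 - 1*(-566)))*(16 - 1*11) = (-36 - (-727 + 566))*(16 - 11) = (-36 - 1*(-161))*5 = (-36 + 161)*5 = 125*5 = 625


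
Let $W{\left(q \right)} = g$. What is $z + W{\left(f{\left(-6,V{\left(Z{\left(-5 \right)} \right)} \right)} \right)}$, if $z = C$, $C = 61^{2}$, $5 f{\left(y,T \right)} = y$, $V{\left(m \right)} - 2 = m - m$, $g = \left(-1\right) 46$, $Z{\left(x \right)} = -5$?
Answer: $3675$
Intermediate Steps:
$g = -46$
$V{\left(m \right)} = 2$ ($V{\left(m \right)} = 2 + \left(m - m\right) = 2 + 0 = 2$)
$f{\left(y,T \right)} = \frac{y}{5}$
$W{\left(q \right)} = -46$
$C = 3721$
$z = 3721$
$z + W{\left(f{\left(-6,V{\left(Z{\left(-5 \right)} \right)} \right)} \right)} = 3721 - 46 = 3675$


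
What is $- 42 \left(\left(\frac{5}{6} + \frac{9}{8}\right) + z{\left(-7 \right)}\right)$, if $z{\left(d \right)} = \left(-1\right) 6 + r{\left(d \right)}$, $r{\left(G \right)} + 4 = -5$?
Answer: $\frac{2191}{4} \approx 547.75$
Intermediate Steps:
$r{\left(G \right)} = -9$ ($r{\left(G \right)} = -4 - 5 = -9$)
$z{\left(d \right)} = -15$ ($z{\left(d \right)} = \left(-1\right) 6 - 9 = -6 - 9 = -15$)
$- 42 \left(\left(\frac{5}{6} + \frac{9}{8}\right) + z{\left(-7 \right)}\right) = - 42 \left(\left(\frac{5}{6} + \frac{9}{8}\right) - 15\right) = - 42 \left(\frac{47}{24} - 15\right) = \left(-42\right) \left(- \frac{313}{24}\right) = \frac{2191}{4}$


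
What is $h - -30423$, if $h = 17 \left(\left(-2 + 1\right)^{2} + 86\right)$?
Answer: $31902$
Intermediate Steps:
$h = 1479$ ($h = 17 \left(\left(-1\right)^{2} + 86\right) = 17 \left(1 + 86\right) = 17 \cdot 87 = 1479$)
$h - -30423 = 1479 - -30423 = 1479 + 30423 = 31902$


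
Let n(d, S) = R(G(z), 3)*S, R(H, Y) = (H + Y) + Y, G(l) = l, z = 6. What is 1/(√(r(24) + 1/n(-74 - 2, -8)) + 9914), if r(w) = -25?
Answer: 951744/9435592417 - 196*I*√6/9435592417 ≈ 0.00010087 - 5.0882e-8*I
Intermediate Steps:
R(H, Y) = H + 2*Y
n(d, S) = 12*S (n(d, S) = (6 + 2*3)*S = (6 + 6)*S = 12*S)
1/(√(r(24) + 1/n(-74 - 2, -8)) + 9914) = 1/(√(-25 + 1/(12*(-8))) + 9914) = 1/(√(-25 + 1/(-96)) + 9914) = 1/(√(-25 - 1/96) + 9914) = 1/(√(-2401/96) + 9914) = 1/(49*I*√6/24 + 9914) = 1/(9914 + 49*I*√6/24)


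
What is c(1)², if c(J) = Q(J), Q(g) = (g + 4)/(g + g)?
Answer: 25/4 ≈ 6.2500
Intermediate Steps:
Q(g) = (4 + g)/(2*g) (Q(g) = (4 + g)/((2*g)) = (4 + g)*(1/(2*g)) = (4 + g)/(2*g))
c(J) = (4 + J)/(2*J)
c(1)² = ((½)*(4 + 1)/1)² = ((½)*1*5)² = (5/2)² = 25/4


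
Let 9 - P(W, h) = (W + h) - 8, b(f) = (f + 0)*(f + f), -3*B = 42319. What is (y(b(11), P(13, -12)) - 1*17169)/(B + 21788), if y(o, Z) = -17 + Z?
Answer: -10302/4609 ≈ -2.2352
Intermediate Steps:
B = -42319/3 (B = -⅓*42319 = -42319/3 ≈ -14106.)
b(f) = 2*f² (b(f) = f*(2*f) = 2*f²)
P(W, h) = 17 - W - h (P(W, h) = 9 - ((W + h) - 8) = 9 - (-8 + W + h) = 9 + (8 - W - h) = 17 - W - h)
(y(b(11), P(13, -12)) - 1*17169)/(B + 21788) = ((-17 + (17 - 1*13 - 1*(-12))) - 1*17169)/(-42319/3 + 21788) = ((-17 + (17 - 13 + 12)) - 17169)/(23045/3) = ((-17 + 16) - 17169)*(3/23045) = (-1 - 17169)*(3/23045) = -17170*3/23045 = -10302/4609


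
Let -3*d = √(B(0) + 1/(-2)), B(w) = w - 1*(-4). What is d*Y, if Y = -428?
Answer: 214*√14/3 ≈ 266.90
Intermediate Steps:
B(w) = 4 + w (B(w) = w + 4 = 4 + w)
d = -√14/6 (d = -√((4 + 0) + 1/(-2))/3 = -√(4 - ½)/3 = -√14/6 ≈ -0.62361)
d*Y = -√14/6*(-428) = 214*√14/3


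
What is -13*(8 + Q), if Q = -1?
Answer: -91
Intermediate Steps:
-13*(8 + Q) = -13*(8 - 1) = -13*7 = -91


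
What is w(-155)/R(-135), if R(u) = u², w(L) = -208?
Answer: -208/18225 ≈ -0.011413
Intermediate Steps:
w(-155)/R(-135) = -208/((-135)²) = -208/18225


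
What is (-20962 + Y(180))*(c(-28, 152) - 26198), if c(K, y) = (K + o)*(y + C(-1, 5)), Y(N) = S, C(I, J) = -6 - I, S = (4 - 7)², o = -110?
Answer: 973979252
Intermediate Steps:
S = 9 (S = (-3)² = 9)
Y(N) = 9
c(K, y) = (-110 + K)*(-5 + y) (c(K, y) = (K - 110)*(y + (-6 - 1*(-1))) = (-110 + K)*(y + (-6 + 1)) = (-110 + K)*(y - 5) = (-110 + K)*(-5 + y))
(-20962 + Y(180))*(c(-28, 152) - 26198) = (-20962 + 9)*((550 - 110*152 - 5*(-28) - 28*152) - 26198) = -20953*((550 - 16720 + 140 - 4256) - 26198) = -20953*(-20286 - 26198) = -20953*(-46484) = 973979252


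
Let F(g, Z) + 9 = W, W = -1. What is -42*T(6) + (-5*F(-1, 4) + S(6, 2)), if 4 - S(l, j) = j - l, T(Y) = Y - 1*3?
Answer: -68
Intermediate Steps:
F(g, Z) = -10 (F(g, Z) = -9 - 1 = -10)
T(Y) = -3 + Y (T(Y) = Y - 3 = -3 + Y)
S(l, j) = 4 + l - j (S(l, j) = 4 - (j - l) = 4 + (l - j) = 4 + l - j)
-42*T(6) + (-5*F(-1, 4) + S(6, 2)) = -42*(-3 + 6) + (-5*(-10) + (4 + 6 - 1*2)) = -42*3 + (50 + (4 + 6 - 2)) = -126 + (50 + 8) = -126 + 58 = -68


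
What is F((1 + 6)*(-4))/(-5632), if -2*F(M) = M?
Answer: -7/2816 ≈ -0.0024858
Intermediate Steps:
F(M) = -M/2
F((1 + 6)*(-4))/(-5632) = -(1 + 6)*(-4)/2/(-5632) = -7*(-4)/2*(-1/5632) = -1/2*(-28)*(-1/5632) = 14*(-1/5632) = -7/2816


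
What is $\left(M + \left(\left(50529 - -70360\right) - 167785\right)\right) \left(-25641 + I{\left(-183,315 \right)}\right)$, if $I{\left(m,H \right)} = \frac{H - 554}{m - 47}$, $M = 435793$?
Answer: $- \frac{2293399888327}{230} \approx -9.9713 \cdot 10^{9}$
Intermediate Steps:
$I{\left(m,H \right)} = \frac{-554 + H}{-47 + m}$
$\left(M + \left(\left(50529 - -70360\right) - 167785\right)\right) \left(-25641 + I{\left(-183,315 \right)}\right) = \left(435793 + \left(\left(50529 - -70360\right) - 167785\right)\right) \left(-25641 + \frac{-554 + 315}{-47 - 183}\right) = \left(435793 + \left(\left(50529 + 70360\right) - 167785\right)\right) \left(-25641 + \frac{1}{-230} \left(-239\right)\right) = \left(435793 + \left(120889 - 167785\right)\right) \left(-25641 - - \frac{239}{230}\right) = \left(435793 - 46896\right) \left(-25641 + \frac{239}{230}\right) = 388897 \left(- \frac{5897191}{230}\right) = - \frac{2293399888327}{230}$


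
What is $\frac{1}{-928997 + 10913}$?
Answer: $- \frac{1}{918084} \approx -1.0892 \cdot 10^{-6}$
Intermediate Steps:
$\frac{1}{-928997 + 10913} = \frac{1}{-918084} = - \frac{1}{918084}$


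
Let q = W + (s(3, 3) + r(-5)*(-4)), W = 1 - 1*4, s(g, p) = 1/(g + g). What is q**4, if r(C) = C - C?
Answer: 83521/1296 ≈ 64.445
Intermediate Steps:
s(g, p) = 1/(2*g)
r(C) = 0
W = -3 (W = 1 - 4 = -3)
q = -17/6 (q = -3 + ((1/2)/3 + 0*(-4)) = -3 + ((1/2)*(1/3) + 0) = -3 + (1/6 + 0) = -3 + 1/6 = -17/6 ≈ -2.8333)
q**4 = (-17/6)**4 = 83521/1296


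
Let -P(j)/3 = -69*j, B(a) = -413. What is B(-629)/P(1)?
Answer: -413/207 ≈ -1.9952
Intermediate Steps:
P(j) = 207*j (P(j) = -(-207)*j = 207*j)
B(-629)/P(1) = -413/(207*1) = -413/207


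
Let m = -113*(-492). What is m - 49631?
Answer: 5965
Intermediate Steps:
m = 55596
m - 49631 = 55596 - 49631 = 5965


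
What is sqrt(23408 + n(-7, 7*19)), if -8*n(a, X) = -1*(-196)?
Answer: sqrt(93534)/2 ≈ 152.92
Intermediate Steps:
n(a, X) = -49/2 (n(a, X) = -(-1)*(-196)/8 = -1/8*196 = -49/2)
sqrt(23408 + n(-7, 7*19)) = sqrt(23408 - 49/2) = sqrt(46767/2) = sqrt(93534)/2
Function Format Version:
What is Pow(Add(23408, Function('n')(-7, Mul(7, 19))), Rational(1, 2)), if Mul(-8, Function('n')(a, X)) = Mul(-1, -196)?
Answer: Mul(Rational(1, 2), Pow(93534, Rational(1, 2))) ≈ 152.92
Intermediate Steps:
Function('n')(a, X) = Rational(-49, 2) (Function('n')(a, X) = Mul(Rational(-1, 8), Mul(-1, -196)) = Mul(Rational(-1, 8), 196) = Rational(-49, 2))
Pow(Add(23408, Function('n')(-7, Mul(7, 19))), Rational(1, 2)) = Pow(Add(23408, Rational(-49, 2)), Rational(1, 2)) = Pow(Rational(46767, 2), Rational(1, 2)) = Mul(Rational(1, 2), Pow(93534, Rational(1, 2)))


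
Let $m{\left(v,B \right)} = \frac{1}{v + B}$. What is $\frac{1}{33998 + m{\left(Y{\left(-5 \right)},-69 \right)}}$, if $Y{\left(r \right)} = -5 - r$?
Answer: $\frac{69}{2345861} \approx 2.9413 \cdot 10^{-5}$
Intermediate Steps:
$m{\left(v,B \right)} = \frac{1}{B + v}$
$\frac{1}{33998 + m{\left(Y{\left(-5 \right)},-69 \right)}} = \frac{1}{33998 + \frac{1}{-69 - 0}} = \frac{1}{33998 + \frac{1}{-69 + \left(-5 + 5\right)}} = \frac{1}{33998 + \frac{1}{-69 + 0}} = \frac{1}{33998 + \frac{1}{-69}} = \frac{1}{33998 - \frac{1}{69}} = \frac{1}{\frac{2345861}{69}} = \frac{69}{2345861}$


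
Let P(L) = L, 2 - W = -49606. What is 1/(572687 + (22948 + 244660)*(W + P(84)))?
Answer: 1/13298549423 ≈ 7.5196e-11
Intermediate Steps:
W = 49608 (W = 2 - 1*(-49606) = 2 + 49606 = 49608)
1/(572687 + (22948 + 244660)*(W + P(84))) = 1/(572687 + (22948 + 244660)*(49608 + 84)) = 1/(572687 + 267608*49692) = 1/(572687 + 13297976736) = 1/13298549423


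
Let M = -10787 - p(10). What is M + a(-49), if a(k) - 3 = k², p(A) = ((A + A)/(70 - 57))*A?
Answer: -109179/13 ≈ -8398.4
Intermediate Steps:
p(A) = 2*A²/13 (p(A) = ((2*A)/13)*A = ((2*A)*(1/13))*A = (2*A/13)*A = 2*A²/13)
M = -140431/13 (M = -10787 - 2*10²/13 = -10787 - 2*100/13 = -10787 - 1*200/13 = -10787 - 200/13 = -140431/13 ≈ -10802.)
a(k) = 3 + k²
M + a(-49) = -140431/13 + (3 + (-49)²) = -140431/13 + (3 + 2401) = -140431/13 + 2404 = -109179/13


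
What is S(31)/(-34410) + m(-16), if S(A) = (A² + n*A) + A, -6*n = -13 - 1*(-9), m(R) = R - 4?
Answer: -33349/1665 ≈ -20.029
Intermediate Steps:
m(R) = -4 + R
n = ⅔ (n = -(-13 - 1*(-9))/6 = -(-13 + 9)/6 = -⅙*(-4) = ⅔ ≈ 0.66667)
S(A) = A² + 5*A/3 (S(A) = (A² + 2*A/3) + A = A² + 5*A/3)
S(31)/(-34410) + m(-16) = ((⅓)*31*(5 + 3*31))/(-34410) + (-4 - 16) = ((⅓)*31*(5 + 93))*(-1/34410) - 20 = ((⅓)*31*98)*(-1/34410) - 20 = (3038/3)*(-1/34410) - 20 = -49/1665 - 20 = -33349/1665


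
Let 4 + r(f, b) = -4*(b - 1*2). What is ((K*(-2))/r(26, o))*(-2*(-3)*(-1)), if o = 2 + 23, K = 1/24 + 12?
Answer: -289/192 ≈ -1.5052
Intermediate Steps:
K = 289/24 (K = 1/24 + 12 = 289/24 ≈ 12.042)
o = 25
r(f, b) = 4 - 4*b (r(f, b) = -4 - 4*(b - 1*2) = -4 - 4*(b - 2) = -4 - 4*(-2 + b) = -4 + (8 - 4*b) = 4 - 4*b)
((K*(-2))/r(26, o))*(-2*(-3)*(-1)) = (((289/24)*(-2))/(4 - 4*25))*(-2*(-3)*(-1)) = (-289/(12*(4 - 100)))*(6*(-1)) = -289/12/(-96)*(-6) = -289/12*(-1/96)*(-6) = (289/1152)*(-6) = -289/192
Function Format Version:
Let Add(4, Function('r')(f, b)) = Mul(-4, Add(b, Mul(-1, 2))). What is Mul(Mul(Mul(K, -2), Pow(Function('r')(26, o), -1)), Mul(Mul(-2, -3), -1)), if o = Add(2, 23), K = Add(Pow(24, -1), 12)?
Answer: Rational(-289, 192) ≈ -1.5052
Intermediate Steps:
K = Rational(289, 24) (K = Add(Rational(1, 24), 12) = Rational(289, 24) ≈ 12.042)
o = 25
Function('r')(f, b) = Add(4, Mul(-4, b)) (Function('r')(f, b) = Add(-4, Mul(-4, Add(b, Mul(-1, 2)))) = Add(-4, Mul(-4, Add(b, -2))) = Add(-4, Mul(-4, Add(-2, b))) = Add(-4, Add(8, Mul(-4, b))) = Add(4, Mul(-4, b)))
Mul(Mul(Mul(K, -2), Pow(Function('r')(26, o), -1)), Mul(Mul(-2, -3), -1)) = Mul(Mul(Mul(Rational(289, 24), -2), Pow(Add(4, Mul(-4, 25)), -1)), Mul(Mul(-2, -3), -1)) = Mul(Mul(Rational(-289, 12), Pow(Add(4, -100), -1)), Mul(6, -1)) = Mul(Mul(Rational(-289, 12), Pow(-96, -1)), -6) = Mul(Mul(Rational(-289, 12), Rational(-1, 96)), -6) = Mul(Rational(289, 1152), -6) = Rational(-289, 192)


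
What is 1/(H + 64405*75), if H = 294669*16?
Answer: 1/9545079 ≈ 1.0477e-7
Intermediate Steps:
H = 4714704
1/(H + 64405*75) = 1/(4714704 + 64405*75) = 1/(4714704 + 4830375) = 1/9545079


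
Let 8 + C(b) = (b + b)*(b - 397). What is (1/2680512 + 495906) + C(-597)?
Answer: 4510588679809/2680512 ≈ 1.6827e+6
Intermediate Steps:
C(b) = -8 + 2*b*(-397 + b) (C(b) = -8 + (b + b)*(b - 397) = -8 + (2*b)*(-397 + b) = -8 + 2*b*(-397 + b))
(1/2680512 + 495906) + C(-597) = (1/2680512 + 495906) + (-8 - 794*(-597) + 2*(-597)**2) = (1/2680512 + 495906) + (-8 + 474018 + 2*356409) = 1329281983873/2680512 + (-8 + 474018 + 712818) = 1329281983873/2680512 + 1186828 = 4510588679809/2680512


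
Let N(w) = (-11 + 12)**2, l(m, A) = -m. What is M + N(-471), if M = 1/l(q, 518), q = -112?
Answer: 113/112 ≈ 1.0089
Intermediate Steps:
N(w) = 1 (N(w) = 1**2 = 1)
M = 1/112 (M = 1/(-1*(-112)) = 1/112 ≈ 0.0089286)
M + N(-471) = 1/112 + 1 = 113/112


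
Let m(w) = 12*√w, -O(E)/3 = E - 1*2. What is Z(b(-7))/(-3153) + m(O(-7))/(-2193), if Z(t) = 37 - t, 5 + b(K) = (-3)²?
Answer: -11/1051 - 12*√3/731 ≈ -0.038899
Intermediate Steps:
O(E) = 6 - 3*E (O(E) = -3*(E - 1*2) = -3*(E - 2) = -3*(-2 + E) = 6 - 3*E)
b(K) = 4 (b(K) = -5 + (-3)² = -5 + 9 = 4)
Z(b(-7))/(-3153) + m(O(-7))/(-2193) = (37 - 1*4)/(-3153) + (12*√(6 - 3*(-7)))/(-2193) = (37 - 4)*(-1/3153) + (12*√(6 + 21))*(-1/2193) = 33*(-1/3153) + (12*√27)*(-1/2193) = -11/1051 + (12*(3*√3))*(-1/2193) = -11/1051 + (36*√3)*(-1/2193) = -11/1051 - 12*√3/731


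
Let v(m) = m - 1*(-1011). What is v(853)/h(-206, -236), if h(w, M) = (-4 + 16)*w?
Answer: -233/309 ≈ -0.75405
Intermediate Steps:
h(w, M) = 12*w
v(m) = 1011 + m (v(m) = m + 1011 = 1011 + m)
v(853)/h(-206, -236) = (1011 + 853)/((12*(-206))) = 1864/(-2472) = 1864*(-1/2472) = -233/309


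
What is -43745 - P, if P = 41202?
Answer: -84947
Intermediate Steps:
-43745 - P = -43745 - 1*41202 = -43745 - 41202 = -84947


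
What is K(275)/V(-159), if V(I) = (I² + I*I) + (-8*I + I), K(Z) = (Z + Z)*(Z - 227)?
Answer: 352/689 ≈ 0.51089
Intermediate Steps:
K(Z) = 2*Z*(-227 + Z) (K(Z) = (2*Z)*(-227 + Z) = 2*Z*(-227 + Z))
V(I) = -7*I + 2*I² (V(I) = (I² + I²) - 7*I = 2*I² - 7*I = -7*I + 2*I²)
K(275)/V(-159) = (2*275*(-227 + 275))/((-159*(-7 + 2*(-159)))) = (2*275*48)/((-159*(-7 - 318))) = 26400/((-159*(-325))) = 26400/51675 = 26400*(1/51675) = 352/689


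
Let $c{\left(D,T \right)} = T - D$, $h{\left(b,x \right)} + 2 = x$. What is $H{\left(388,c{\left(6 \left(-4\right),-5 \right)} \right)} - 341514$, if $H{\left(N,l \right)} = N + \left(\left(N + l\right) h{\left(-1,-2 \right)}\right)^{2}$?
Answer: $2309258$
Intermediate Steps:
$h{\left(b,x \right)} = -2 + x$
$H{\left(N,l \right)} = N + \left(- 4 N - 4 l\right)^{2}$ ($H{\left(N,l \right)} = N + \left(\left(N + l\right) \left(-2 - 2\right)\right)^{2} = N + \left(\left(N + l\right) \left(-4\right)\right)^{2} = N + \left(- 4 N - 4 l\right)^{2}$)
$H{\left(388,c{\left(6 \left(-4\right),-5 \right)} \right)} - 341514 = \left(388 + 16 \left(388 - \left(5 + 6 \left(-4\right)\right)\right)^{2}\right) - 341514 = \left(388 + 16 \left(388 - -19\right)^{2}\right) - 341514 = \left(388 + 16 \left(388 + \left(-5 + 24\right)\right)^{2}\right) - 341514 = \left(388 + 16 \left(388 + 19\right)^{2}\right) - 341514 = \left(388 + 16 \cdot 407^{2}\right) - 341514 = \left(388 + 16 \cdot 165649\right) - 341514 = \left(388 + 2650384\right) - 341514 = 2650772 - 341514 = 2309258$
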